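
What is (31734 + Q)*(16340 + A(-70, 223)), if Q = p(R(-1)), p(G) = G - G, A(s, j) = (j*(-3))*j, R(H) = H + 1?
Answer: -4215766698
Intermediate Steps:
R(H) = 1 + H
A(s, j) = -3*j² (A(s, j) = (-3*j)*j = -3*j²)
p(G) = 0
Q = 0
(31734 + Q)*(16340 + A(-70, 223)) = (31734 + 0)*(16340 - 3*223²) = 31734*(16340 - 3*49729) = 31734*(16340 - 149187) = 31734*(-132847) = -4215766698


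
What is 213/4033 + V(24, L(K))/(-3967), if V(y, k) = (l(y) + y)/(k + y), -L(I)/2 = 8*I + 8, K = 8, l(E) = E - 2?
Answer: 50791019/959934660 ≈ 0.052911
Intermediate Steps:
l(E) = -2 + E
L(I) = -16 - 16*I (L(I) = -2*(8*I + 8) = -2*(8 + 8*I) = -16 - 16*I)
V(y, k) = (-2 + 2*y)/(k + y) (V(y, k) = ((-2 + y) + y)/(k + y) = (-2 + 2*y)/(k + y))
213/4033 + V(24, L(K))/(-3967) = 213/4033 + (2*(-1 + 24)/((-16 - 16*8) + 24))/(-3967) = 213*(1/4033) + (2*23/((-16 - 128) + 24))*(-1/3967) = 213/4033 + (2*23/(-144 + 24))*(-1/3967) = 213/4033 + (2*23/(-120))*(-1/3967) = 213/4033 + (2*(-1/120)*23)*(-1/3967) = 213/4033 - 23/60*(-1/3967) = 213/4033 + 23/238020 = 50791019/959934660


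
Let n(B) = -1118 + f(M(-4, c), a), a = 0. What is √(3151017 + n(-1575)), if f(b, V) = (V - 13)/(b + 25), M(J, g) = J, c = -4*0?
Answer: √1389105186/21 ≈ 1774.8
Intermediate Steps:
c = 0
f(b, V) = (-13 + V)/(25 + b)
n(B) = -23491/21 (n(B) = -1118 + (-13 + 0)/(25 - 4) = -1118 - 13/21 = -23491/21)
√(3151017 + n(-1575)) = √(3151017 - 23491/21) = √(66147866/21) = √1389105186/21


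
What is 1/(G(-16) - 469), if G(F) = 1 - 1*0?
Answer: -1/468 ≈ -0.0021368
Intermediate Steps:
G(F) = 1 (G(F) = 1 + 0 = 1)
1/(G(-16) - 469) = 1/(1 - 469) = 1/(-468) = -1/468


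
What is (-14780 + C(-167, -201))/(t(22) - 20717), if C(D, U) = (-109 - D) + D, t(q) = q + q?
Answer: 4963/6891 ≈ 0.72021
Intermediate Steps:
t(q) = 2*q
C(D, U) = -109
(-14780 + C(-167, -201))/(t(22) - 20717) = (-14780 - 109)/(2*22 - 20717) = -14889/(44 - 20717) = -14889/(-20673) = -14889*(-1/20673) = 4963/6891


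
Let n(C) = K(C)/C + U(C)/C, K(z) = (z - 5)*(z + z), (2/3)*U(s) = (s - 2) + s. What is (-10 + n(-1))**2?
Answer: 256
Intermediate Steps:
U(s) = -3 + 3*s (U(s) = 3*((s - 2) + s)/2 = 3*((-2 + s) + s)/2 = 3*(-2 + 2*s)/2 = -3 + 3*s)
K(z) = 2*z*(-5 + z) (K(z) = (-5 + z)*(2*z) = 2*z*(-5 + z))
n(C) = -10 + 2*C + (-3 + 3*C)/C (n(C) = (2*C*(-5 + C))/C + (-3 + 3*C)/C = (-10 + 2*C) + (-3 + 3*C)/C = -10 + 2*C + (-3 + 3*C)/C)
(-10 + n(-1))**2 = (-10 + (-7 - 3/(-1) + 2*(-1)))**2 = (-10 + (-7 - 3*(-1) - 2))**2 = (-10 + (-7 + 3 - 2))**2 = (-10 - 6)**2 = (-16)**2 = 256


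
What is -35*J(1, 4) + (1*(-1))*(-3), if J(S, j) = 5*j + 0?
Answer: -697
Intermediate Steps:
J(S, j) = 5*j
-35*J(1, 4) + (1*(-1))*(-3) = -175*4 + (1*(-1))*(-3) = -35*20 - 1*(-3) = -700 + 3 = -697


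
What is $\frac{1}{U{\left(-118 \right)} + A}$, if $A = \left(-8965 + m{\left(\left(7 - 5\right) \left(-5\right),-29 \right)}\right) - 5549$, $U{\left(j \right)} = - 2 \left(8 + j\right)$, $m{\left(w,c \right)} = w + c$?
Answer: $- \frac{1}{14333} \approx -6.9769 \cdot 10^{-5}$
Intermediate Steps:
$m{\left(w,c \right)} = c + w$
$U{\left(j \right)} = -16 - 2 j$
$A = -14553$ ($A = \left(-8965 - \left(29 - \left(7 - 5\right) \left(-5\right)\right)\right) - 5549 = \left(-8965 + \left(-29 + 2 \left(-5\right)\right)\right) - 5549 = \left(-8965 - 39\right) - 5549 = -9004 - 5549 = -14553$)
$\frac{1}{U{\left(-118 \right)} + A} = \frac{1}{\left(-16 - -236\right) - 14553} = \frac{1}{\left(-16 + 236\right) - 14553} = \frac{1}{220 - 14553} = \frac{1}{-14333} = - \frac{1}{14333}$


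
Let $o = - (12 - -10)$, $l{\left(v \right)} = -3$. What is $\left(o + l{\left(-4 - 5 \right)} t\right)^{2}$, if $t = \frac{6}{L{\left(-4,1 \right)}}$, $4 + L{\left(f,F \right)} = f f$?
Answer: $\frac{2209}{4} \approx 552.25$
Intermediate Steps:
$L{\left(f,F \right)} = -4 + f^{2}$ ($L{\left(f,F \right)} = -4 + f f = -4 + f^{2}$)
$o = -22$ ($o = - (12 + 10) = \left(-1\right) 22 = -22$)
$t = \frac{1}{2}$ ($t = \frac{6}{-4 + \left(-4\right)^{2}} = \frac{6}{-4 + 16} = \frac{6}{12} = 6 \cdot \frac{1}{12} = \frac{1}{2} \approx 0.5$)
$\left(o + l{\left(-4 - 5 \right)} t\right)^{2} = \left(-22 - \frac{3}{2}\right)^{2} = \left(- \frac{47}{2}\right)^{2} = \frac{2209}{4}$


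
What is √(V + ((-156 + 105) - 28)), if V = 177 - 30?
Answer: 2*√17 ≈ 8.2462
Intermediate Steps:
V = 147
√(V + ((-156 + 105) - 28)) = √(147 + ((-156 + 105) - 28)) = √(147 + (-51 - 28)) = √(147 - 79) = √68 = 2*√17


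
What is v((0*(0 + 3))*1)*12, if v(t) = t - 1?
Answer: -12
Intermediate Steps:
v(t) = -1 + t
v((0*(0 + 3))*1)*12 = (-1 + (0*(0 + 3))*1)*12 = (-1 + (0*3)*1)*12 = (-1 + 0*1)*12 = (-1 + 0)*12 = -1*12 = -12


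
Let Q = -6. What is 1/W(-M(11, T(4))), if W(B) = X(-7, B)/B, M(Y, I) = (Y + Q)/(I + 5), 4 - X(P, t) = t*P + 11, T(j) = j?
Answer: 5/98 ≈ 0.051020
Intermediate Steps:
X(P, t) = -7 - P*t (X(P, t) = 4 - (t*P + 11) = 4 - (P*t + 11) = 4 - (11 + P*t) = 4 + (-11 - P*t) = -7 - P*t)
M(Y, I) = (-6 + Y)/(5 + I) (M(Y, I) = (Y - 6)/(I + 5) = (-6 + Y)/(5 + I))
W(B) = (-7 + 7*B)/B (W(B) = (-7 - 1*(-7)*B)/B = (-7 + 7*B)/B)
1/W(-M(11, T(4))) = 1/(7 - 7*(-(5 + 4)/(-6 + 11))) = 1/(7 - 7/((-5/9))) = 1/(7 - 7/((-1*5/9))) = 1/(7 - 7/(-5/9)) = 1/(7 - 7*(-9/5)) = 1/(7 + 63/5) = 1/(98/5) = 5/98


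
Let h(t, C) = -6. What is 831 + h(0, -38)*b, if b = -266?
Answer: 2427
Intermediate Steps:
831 + h(0, -38)*b = 831 - 6*(-266) = 831 + 1596 = 2427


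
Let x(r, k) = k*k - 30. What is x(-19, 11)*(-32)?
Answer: -2912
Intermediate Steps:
x(r, k) = -30 + k² (x(r, k) = k² - 30 = -30 + k²)
x(-19, 11)*(-32) = (-30 + 11²)*(-32) = (-30 + 121)*(-32) = 91*(-32) = -2912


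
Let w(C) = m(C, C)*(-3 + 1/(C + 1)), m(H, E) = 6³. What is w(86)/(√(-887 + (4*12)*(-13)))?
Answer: 18720*I*√1511/43819 ≈ 16.606*I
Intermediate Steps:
m(H, E) = 216
w(C) = -648 + 216/(1 + C) (w(C) = 216*(-3 + 1/(C + 1)) = 216*(-3 + 1/(1 + C)) = -648 + 216/(1 + C))
w(86)/(√(-887 + (4*12)*(-13))) = (216*(-2 - 3*86)/(1 + 86))/(√(-887 + (4*12)*(-13))) = (216*(-2 - 258)/87)/(√(-887 + 48*(-13))) = (216*(1/87)*(-260))/(√(-887 - 624)) = -18720*(-I*√1511/1511)/29 = -(-18720)*I*√1511/43819 = 18720*I*√1511/43819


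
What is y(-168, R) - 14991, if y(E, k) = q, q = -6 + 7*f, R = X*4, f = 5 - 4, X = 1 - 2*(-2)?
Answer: -14990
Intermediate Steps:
X = 5 (X = 1 + 4 = 5)
f = 1
R = 20 (R = 5*4 = 20)
q = 1 (q = -6 + 7*1 = -6 + 7 = 1)
y(E, k) = 1
y(-168, R) - 14991 = 1 - 14991 = -14990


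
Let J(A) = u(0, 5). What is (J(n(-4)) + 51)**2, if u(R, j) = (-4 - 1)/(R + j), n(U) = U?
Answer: 2500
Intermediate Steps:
u(R, j) = -5/(R + j)
J(A) = -1 (J(A) = -5/(0 + 5) = -5/5 = -5*1/5 = -1)
(J(n(-4)) + 51)**2 = (-1 + 51)**2 = 50**2 = 2500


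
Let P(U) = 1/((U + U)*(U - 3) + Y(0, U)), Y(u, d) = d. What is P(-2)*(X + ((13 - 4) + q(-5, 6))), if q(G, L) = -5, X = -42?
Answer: -19/9 ≈ -2.1111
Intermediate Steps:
P(U) = 1/(U + 2*U*(-3 + U)) (P(U) = 1/((U + U)*(U - 3) + U) = 1/((2*U)*(-3 + U) + U) = 1/(2*U*(-3 + U) + U) = 1/(U + 2*U*(-3 + U)))
P(-2)*(X + ((13 - 4) + q(-5, 6))) = (1/((-2)*(-5 + 2*(-2))))*(-42 + ((13 - 4) - 5)) = (-1/(2*(-5 - 4)))*(-42 + (9 - 5)) = (-½/(-9))*(-42 + 4) = -½*(-⅑)*(-38) = (1/18)*(-38) = -19/9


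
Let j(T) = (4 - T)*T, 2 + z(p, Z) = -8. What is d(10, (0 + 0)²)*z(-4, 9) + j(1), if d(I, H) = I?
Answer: -97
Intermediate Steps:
z(p, Z) = -10 (z(p, Z) = -2 - 8 = -10)
j(T) = T*(4 - T)
d(10, (0 + 0)²)*z(-4, 9) + j(1) = 10*(-10) + 1*(4 - 1*1) = -100 + 1*(4 - 1) = -100 + 1*3 = -100 + 3 = -97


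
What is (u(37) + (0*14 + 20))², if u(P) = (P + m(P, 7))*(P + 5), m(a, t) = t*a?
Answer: 155052304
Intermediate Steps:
m(a, t) = a*t
u(P) = 8*P*(5 + P) (u(P) = (P + P*7)*(P + 5) = (P + 7*P)*(5 + P) = (8*P)*(5 + P) = 8*P*(5 + P))
(u(37) + (0*14 + 20))² = (8*37*(5 + 37) + (0*14 + 20))² = (8*37*42 + (0 + 20))² = (12432 + 20)² = 12452² = 155052304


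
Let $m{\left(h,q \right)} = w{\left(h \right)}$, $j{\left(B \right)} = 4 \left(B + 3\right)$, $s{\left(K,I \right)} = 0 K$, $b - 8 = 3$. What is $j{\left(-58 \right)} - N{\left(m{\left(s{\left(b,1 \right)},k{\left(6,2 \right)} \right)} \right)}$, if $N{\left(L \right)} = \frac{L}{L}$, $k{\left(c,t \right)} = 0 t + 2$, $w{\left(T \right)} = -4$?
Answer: $-221$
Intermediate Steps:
$b = 11$ ($b = 8 + 3 = 11$)
$k{\left(c,t \right)} = 2$ ($k{\left(c,t \right)} = 0 + 2 = 2$)
$s{\left(K,I \right)} = 0$
$j{\left(B \right)} = 12 + 4 B$ ($j{\left(B \right)} = 4 \left(3 + B\right) = 12 + 4 B$)
$m{\left(h,q \right)} = -4$
$N{\left(L \right)} = 1$
$j{\left(-58 \right)} - N{\left(m{\left(s{\left(b,1 \right)},k{\left(6,2 \right)} \right)} \right)} = \left(12 + 4 \left(-58\right)\right) - 1 = \left(12 - 232\right) - 1 = -220 - 1 = -221$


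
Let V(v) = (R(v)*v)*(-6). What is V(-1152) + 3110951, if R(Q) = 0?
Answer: 3110951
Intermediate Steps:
V(v) = 0 (V(v) = (0*v)*(-6) = 0*(-6) = 0)
V(-1152) + 3110951 = 0 + 3110951 = 3110951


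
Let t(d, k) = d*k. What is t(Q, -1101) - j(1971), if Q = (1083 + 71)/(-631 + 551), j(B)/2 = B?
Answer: 477597/40 ≈ 11940.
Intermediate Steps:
j(B) = 2*B
Q = -577/40 (Q = 1154/(-80) = 1154*(-1/80) = -577/40 ≈ -14.425)
t(Q, -1101) - j(1971) = -577/40*(-1101) - 2*1971 = 635277/40 - 1*3942 = 635277/40 - 3942 = 477597/40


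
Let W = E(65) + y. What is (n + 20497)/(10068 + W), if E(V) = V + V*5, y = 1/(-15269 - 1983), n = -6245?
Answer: 245875504/180421415 ≈ 1.3628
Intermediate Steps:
y = -1/17252 (y = 1/(-17252) = -1/17252 ≈ -5.7964e-5)
E(V) = 6*V (E(V) = V + 5*V = 6*V)
W = 6728279/17252 (W = 6*65 - 1/17252 = 390 - 1/17252 = 6728279/17252 ≈ 390.00)
(n + 20497)/(10068 + W) = (-6245 + 20497)/(10068 + 6728279/17252) = 14252/(180421415/17252) = 14252*(17252/180421415) = 245875504/180421415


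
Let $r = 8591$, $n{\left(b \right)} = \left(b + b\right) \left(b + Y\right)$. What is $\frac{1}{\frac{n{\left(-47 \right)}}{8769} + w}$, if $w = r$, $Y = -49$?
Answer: $\frac{2923}{25114501} \approx 0.00011639$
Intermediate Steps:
$n{\left(b \right)} = 2 b \left(-49 + b\right)$ ($n{\left(b \right)} = \left(b + b\right) \left(b - 49\right) = 2 b \left(-49 + b\right)$)
$w = 8591$
$\frac{1}{\frac{n{\left(-47 \right)}}{8769} + w} = \frac{1}{\frac{2 \left(-47\right) \left(-49 - 47\right)}{8769} + 8591} = \frac{1}{2 \left(-47\right) \left(-96\right) \frac{1}{8769} + 8591} = \frac{1}{9024 \cdot \frac{1}{8769} + 8591} = \frac{1}{\frac{3008}{2923} + 8591} = \frac{1}{\frac{25114501}{2923}} = \frac{2923}{25114501}$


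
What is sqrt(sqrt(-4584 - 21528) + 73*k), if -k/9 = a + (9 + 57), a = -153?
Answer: sqrt(57159 + 16*I*sqrt(102)) ≈ 239.08 + 0.338*I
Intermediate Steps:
k = 783 (k = -9*(-153 + (9 + 57)) = -9*(-153 + 66) = -9*(-87) = 783)
sqrt(sqrt(-4584 - 21528) + 73*k) = sqrt(sqrt(-4584 - 21528) + 73*783) = sqrt(sqrt(-26112) + 57159) = sqrt(16*I*sqrt(102) + 57159) = sqrt(57159 + 16*I*sqrt(102))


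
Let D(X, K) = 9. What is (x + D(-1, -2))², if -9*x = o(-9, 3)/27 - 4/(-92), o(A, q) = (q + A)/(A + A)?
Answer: 22740338401/281132289 ≈ 80.888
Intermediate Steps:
o(A, q) = (A + q)/(2*A) (o(A, q) = (A + q)/((2*A)) = (A + q)*(1/(2*A)) = (A + q)/(2*A))
x = -104/16767 (x = -(((½)*(-9 + 3)/(-9))/27 - 4/(-92))/9 = -(((½)*(-⅑)*(-6))*(1/27) - 4*(-1/92))/9 = -((⅓)*(1/27) + 1/23)/9 = -(1/81 + 1/23)/9 = -⅑*104/1863 = -104/16767 ≈ -0.0062027)
(x + D(-1, -2))² = (-104/16767 + 9)² = (150799/16767)² = 22740338401/281132289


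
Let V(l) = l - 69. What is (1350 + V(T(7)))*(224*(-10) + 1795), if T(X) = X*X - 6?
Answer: -589180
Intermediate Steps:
T(X) = -6 + X² (T(X) = X² - 6 = -6 + X²)
V(l) = -69 + l
(1350 + V(T(7)))*(224*(-10) + 1795) = (1350 + (-69 + (-6 + 7²)))*(224*(-10) + 1795) = (1350 + (-69 + (-6 + 49)))*(-2240 + 1795) = (1350 + (-69 + 43))*(-445) = (1350 - 26)*(-445) = 1324*(-445) = -589180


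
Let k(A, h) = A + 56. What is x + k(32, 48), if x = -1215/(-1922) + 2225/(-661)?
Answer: 108325561/1270442 ≈ 85.266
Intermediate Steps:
k(A, h) = 56 + A
x = -3473335/1270442 (x = -1215*(-1/1922) + 2225*(-1/661) = 1215/1922 - 2225/661 = -3473335/1270442 ≈ -2.7340)
x + k(32, 48) = -3473335/1270442 + (56 + 32) = -3473335/1270442 + 88 = 108325561/1270442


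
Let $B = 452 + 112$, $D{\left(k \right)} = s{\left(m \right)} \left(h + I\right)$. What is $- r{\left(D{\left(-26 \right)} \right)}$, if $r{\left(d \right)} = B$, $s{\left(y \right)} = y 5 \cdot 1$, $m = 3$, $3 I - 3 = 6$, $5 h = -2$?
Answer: $-564$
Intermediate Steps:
$h = - \frac{2}{5}$ ($h = \frac{1}{5} \left(-2\right) = - \frac{2}{5} \approx -0.4$)
$I = 3$ ($I = 1 + \frac{1}{3} \cdot 6 = 1 + 2 = 3$)
$s{\left(y \right)} = 5 y$ ($s{\left(y \right)} = 5 y 1 = 5 y$)
$D{\left(k \right)} = 39$ ($D{\left(k \right)} = 5 \cdot 3 \left(- \frac{2}{5} + 3\right) = 15 \cdot \frac{13}{5} = 39$)
$B = 564$
$r{\left(d \right)} = 564$
$- r{\left(D{\left(-26 \right)} \right)} = \left(-1\right) 564 = -564$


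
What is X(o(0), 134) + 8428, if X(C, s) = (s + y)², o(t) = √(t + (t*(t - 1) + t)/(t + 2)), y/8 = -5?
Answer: 17264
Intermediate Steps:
y = -40 (y = 8*(-5) = -40)
o(t) = √(t + (t + t*(-1 + t))/(2 + t)) (o(t) = √(t + (t*(-1 + t) + t)/(2 + t)) = √(t + (t + t*(-1 + t))/(2 + t)))
X(C, s) = (-40 + s)² (X(C, s) = (s - 40)² = (-40 + s)²)
X(o(0), 134) + 8428 = (-40 + 134)² + 8428 = 94² + 8428 = 8836 + 8428 = 17264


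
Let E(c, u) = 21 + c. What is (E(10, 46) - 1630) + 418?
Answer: -1181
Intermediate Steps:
(E(10, 46) - 1630) + 418 = ((21 + 10) - 1630) + 418 = (31 - 1630) + 418 = -1599 + 418 = -1181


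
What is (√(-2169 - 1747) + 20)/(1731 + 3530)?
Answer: 20/5261 + 2*I*√979/5261 ≈ 0.0038016 + 0.011895*I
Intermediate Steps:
(√(-2169 - 1747) + 20)/(1731 + 3530) = (√(-3916) + 20)/5261 = (2*I*√979 + 20)*(1/5261) = (20 + 2*I*√979)*(1/5261) = 20/5261 + 2*I*√979/5261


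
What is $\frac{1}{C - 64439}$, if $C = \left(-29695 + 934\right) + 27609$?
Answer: $- \frac{1}{65591} \approx -1.5246 \cdot 10^{-5}$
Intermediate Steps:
$C = -1152$ ($C = -28761 + 27609 = -1152$)
$\frac{1}{C - 64439} = \frac{1}{-1152 - 64439} = \frac{1}{-65591} = - \frac{1}{65591}$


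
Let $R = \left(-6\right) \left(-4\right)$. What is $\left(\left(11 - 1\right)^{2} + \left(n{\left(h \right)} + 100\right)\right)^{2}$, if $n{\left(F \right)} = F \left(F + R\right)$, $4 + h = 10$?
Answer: $144400$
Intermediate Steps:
$h = 6$ ($h = -4 + 10 = 6$)
$R = 24$
$n{\left(F \right)} = F \left(24 + F\right)$ ($n{\left(F \right)} = F \left(F + 24\right) = F \left(24 + F\right)$)
$\left(\left(11 - 1\right)^{2} + \left(n{\left(h \right)} + 100\right)\right)^{2} = \left(\left(11 - 1\right)^{2} + \left(6 \left(24 + 6\right) + 100\right)\right)^{2} = \left(10^{2} + \left(6 \cdot 30 + 100\right)\right)^{2} = \left(100 + \left(180 + 100\right)\right)^{2} = \left(100 + 280\right)^{2} = 380^{2} = 144400$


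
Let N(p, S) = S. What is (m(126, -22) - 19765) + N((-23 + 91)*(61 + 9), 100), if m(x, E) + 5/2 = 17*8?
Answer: -39063/2 ≈ -19532.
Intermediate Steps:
m(x, E) = 267/2 (m(x, E) = -5/2 + 17*8 = -5/2 + 136 = 267/2)
(m(126, -22) - 19765) + N((-23 + 91)*(61 + 9), 100) = (267/2 - 19765) + 100 = -39263/2 + 100 = -39063/2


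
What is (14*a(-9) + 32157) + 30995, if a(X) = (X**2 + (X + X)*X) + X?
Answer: 66428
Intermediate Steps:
a(X) = X + 3*X**2 (a(X) = (X**2 + (2*X)*X) + X = (X**2 + 2*X**2) + X = 3*X**2 + X = X + 3*X**2)
(14*a(-9) + 32157) + 30995 = (14*(-9*(1 + 3*(-9))) + 32157) + 30995 = (14*(-9*(1 - 27)) + 32157) + 30995 = (14*(-9*(-26)) + 32157) + 30995 = (14*234 + 32157) + 30995 = (3276 + 32157) + 30995 = 35433 + 30995 = 66428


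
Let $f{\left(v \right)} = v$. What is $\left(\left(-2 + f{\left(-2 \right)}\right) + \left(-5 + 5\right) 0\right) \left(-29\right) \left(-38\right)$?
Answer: $-4408$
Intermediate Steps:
$\left(\left(-2 + f{\left(-2 \right)}\right) + \left(-5 + 5\right) 0\right) \left(-29\right) \left(-38\right) = \left(\left(-2 - 2\right) + \left(-5 + 5\right) 0\right) \left(-29\right) \left(-38\right) = \left(-4 + 0 \cdot 0\right) \left(-29\right) \left(-38\right) = \left(-4 + 0\right) \left(-29\right) \left(-38\right) = \left(-4\right) \left(-29\right) \left(-38\right) = 116 \left(-38\right) = -4408$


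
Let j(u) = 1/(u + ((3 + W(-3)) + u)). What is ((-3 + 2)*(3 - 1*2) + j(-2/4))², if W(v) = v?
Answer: 4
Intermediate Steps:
j(u) = 1/(2*u) (j(u) = 1/(u + ((3 - 3) + u)) = 1/(u + (0 + u)) = 1/(u + u) = 1/(2*u))
((-3 + 2)*(3 - 1*2) + j(-2/4))² = ((-3 + 2)*(3 - 1*2) + 1/(2*((-2/4))))² = (-(3 - 2) + 1/(2*((-2*¼))))² = (-1*1 + 1/(2*(-½)))² = (-1 + (½)*(-2))² = (-1 - 1)² = (-2)² = 4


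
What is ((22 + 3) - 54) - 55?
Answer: -84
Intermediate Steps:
((22 + 3) - 54) - 55 = (25 - 54) - 55 = -29 - 55 = -84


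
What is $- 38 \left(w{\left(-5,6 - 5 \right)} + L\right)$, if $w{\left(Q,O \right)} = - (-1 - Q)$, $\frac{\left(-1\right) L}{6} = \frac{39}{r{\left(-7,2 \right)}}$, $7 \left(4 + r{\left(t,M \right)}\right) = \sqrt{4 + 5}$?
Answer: $- \frac{58444}{25} \approx -2337.8$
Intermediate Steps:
$r{\left(t,M \right)} = - \frac{25}{7}$ ($r{\left(t,M \right)} = -4 + \frac{\sqrt{4 + 5}}{7} = -4 + \frac{\sqrt{9}}{7} = -4 + \frac{1}{7} \cdot 3 = -4 + \frac{3}{7} = - \frac{25}{7}$)
$L = \frac{1638}{25}$ ($L = - 6 \frac{39}{- \frac{25}{7}} = - 6 \cdot 39 \left(- \frac{7}{25}\right) = \left(-6\right) \left(- \frac{273}{25}\right) = \frac{1638}{25} \approx 65.52$)
$w{\left(Q,O \right)} = 1 + Q$
$- 38 \left(w{\left(-5,6 - 5 \right)} + L\right) = - 38 \left(\left(1 - 5\right) + \frac{1638}{25}\right) = - 38 \left(-4 + \frac{1638}{25}\right) = \left(-38\right) \frac{1538}{25} = - \frac{58444}{25}$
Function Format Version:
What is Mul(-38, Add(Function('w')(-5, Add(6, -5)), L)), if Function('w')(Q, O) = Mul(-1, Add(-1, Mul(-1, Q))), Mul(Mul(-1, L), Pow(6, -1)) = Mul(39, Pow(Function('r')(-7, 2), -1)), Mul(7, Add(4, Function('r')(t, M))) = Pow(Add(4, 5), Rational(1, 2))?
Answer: Rational(-58444, 25) ≈ -2337.8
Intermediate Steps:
Function('r')(t, M) = Rational(-25, 7) (Function('r')(t, M) = Add(-4, Mul(Rational(1, 7), Pow(Add(4, 5), Rational(1, 2)))) = Add(-4, Mul(Rational(1, 7), Pow(9, Rational(1, 2)))) = Add(-4, Mul(Rational(1, 7), 3)) = Add(-4, Rational(3, 7)) = Rational(-25, 7))
L = Rational(1638, 25) (L = Mul(-6, Mul(39, Pow(Rational(-25, 7), -1))) = Mul(-6, Mul(39, Rational(-7, 25))) = Mul(-6, Rational(-273, 25)) = Rational(1638, 25) ≈ 65.520)
Function('w')(Q, O) = Add(1, Q)
Mul(-38, Add(Function('w')(-5, Add(6, -5)), L)) = Mul(-38, Add(Add(1, -5), Rational(1638, 25))) = Mul(-38, Add(-4, Rational(1638, 25))) = Mul(-38, Rational(1538, 25)) = Rational(-58444, 25)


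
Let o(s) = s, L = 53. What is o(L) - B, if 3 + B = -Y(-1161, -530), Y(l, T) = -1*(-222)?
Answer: 278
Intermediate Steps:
Y(l, T) = 222
B = -225 (B = -3 - 1*222 = -3 - 222 = -225)
o(L) - B = 53 - 1*(-225) = 53 + 225 = 278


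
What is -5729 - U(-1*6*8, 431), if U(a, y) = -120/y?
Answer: -2469079/431 ≈ -5728.7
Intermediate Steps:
U(a, y) = -120/y
-5729 - U(-1*6*8, 431) = -5729 - (-120)/431 = -5729 - 1*(-120/431) = -5729 + 120/431 = -2469079/431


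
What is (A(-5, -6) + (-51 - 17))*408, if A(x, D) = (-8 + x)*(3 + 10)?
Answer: -96696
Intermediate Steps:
A(x, D) = -104 + 13*x (A(x, D) = (-8 + x)*13 = -104 + 13*x)
(A(-5, -6) + (-51 - 17))*408 = ((-104 + 13*(-5)) + (-51 - 17))*408 = ((-104 - 65) - 68)*408 = (-169 - 68)*408 = -237*408 = -96696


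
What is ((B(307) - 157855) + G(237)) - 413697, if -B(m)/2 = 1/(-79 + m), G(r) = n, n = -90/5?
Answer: -65158981/114 ≈ -5.7157e+5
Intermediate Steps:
n = -18 (n = -90*1/5 = -18)
G(r) = -18
B(m) = -2/(-79 + m)
((B(307) - 157855) + G(237)) - 413697 = ((-2/(-79 + 307) - 157855) - 18) - 413697 = ((-2/228 - 157855) - 18) - 413697 = ((-2*1/228 - 157855) - 18) - 413697 = ((-1/114 - 157855) - 18) - 413697 = (-17995471/114 - 18) - 413697 = -17997523/114 - 413697 = -65158981/114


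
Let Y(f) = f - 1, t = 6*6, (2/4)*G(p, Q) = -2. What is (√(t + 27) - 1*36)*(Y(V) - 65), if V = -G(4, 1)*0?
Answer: 2376 - 198*√7 ≈ 1852.1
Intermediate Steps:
G(p, Q) = -4 (G(p, Q) = 2*(-2) = -4)
V = 0 (V = -1*(-4)*0 = 4*0 = 0)
t = 36
Y(f) = -1 + f
(√(t + 27) - 1*36)*(Y(V) - 65) = (√(36 + 27) - 1*36)*((-1 + 0) - 65) = (√63 - 36)*(-1 - 65) = (3*√7 - 36)*(-66) = (-36 + 3*√7)*(-66) = 2376 - 198*√7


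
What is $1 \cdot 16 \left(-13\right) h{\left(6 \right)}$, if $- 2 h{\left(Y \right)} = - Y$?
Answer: $-624$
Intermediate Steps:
$h{\left(Y \right)} = \frac{Y}{2}$ ($h{\left(Y \right)} = - \frac{\left(-1\right) Y}{2} = \frac{Y}{2}$)
$1 \cdot 16 \left(-13\right) h{\left(6 \right)} = 1 \cdot 16 \left(-13\right) \frac{1}{2} \cdot 6 = 1 \left(\left(-208\right) 3\right) = 1 \left(-624\right) = -624$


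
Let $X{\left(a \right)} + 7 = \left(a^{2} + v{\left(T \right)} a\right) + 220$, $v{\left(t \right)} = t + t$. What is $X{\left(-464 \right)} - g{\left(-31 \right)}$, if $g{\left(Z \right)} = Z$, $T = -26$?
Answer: $239668$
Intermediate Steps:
$v{\left(t \right)} = 2 t$
$X{\left(a \right)} = 213 + a^{2} - 52 a$ ($X{\left(a \right)} = -7 + \left(\left(a^{2} + 2 \left(-26\right) a\right) + 220\right) = -7 + \left(\left(a^{2} - 52 a\right) + 220\right) = -7 + \left(220 + a^{2} - 52 a\right) = 213 + a^{2} - 52 a$)
$X{\left(-464 \right)} - g{\left(-31 \right)} = \left(213 + \left(-464\right)^{2} - -24128\right) - -31 = \left(213 + 215296 + 24128\right) + 31 = 239637 + 31 = 239668$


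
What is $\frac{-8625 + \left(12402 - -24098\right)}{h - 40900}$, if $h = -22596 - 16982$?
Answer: $- \frac{27875}{80478} \approx -0.34637$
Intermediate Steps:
$h = -39578$ ($h = -22596 - 16982 = -39578$)
$\frac{-8625 + \left(12402 - -24098\right)}{h - 40900} = \frac{-8625 + \left(12402 - -24098\right)}{-39578 - 40900} = \frac{-8625 + \left(12402 + 24098\right)}{-80478} = \left(-8625 + 36500\right) \left(- \frac{1}{80478}\right) = 27875 \left(- \frac{1}{80478}\right) = - \frac{27875}{80478}$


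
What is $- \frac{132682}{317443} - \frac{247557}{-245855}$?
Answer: $\frac{45964703641}{78044948765} \approx 0.58895$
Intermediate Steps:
$- \frac{132682}{317443} - \frac{247557}{-245855} = \left(-132682\right) \frac{1}{317443} - - \frac{247557}{245855} = - \frac{132682}{317443} + \frac{247557}{245855} = \frac{45964703641}{78044948765}$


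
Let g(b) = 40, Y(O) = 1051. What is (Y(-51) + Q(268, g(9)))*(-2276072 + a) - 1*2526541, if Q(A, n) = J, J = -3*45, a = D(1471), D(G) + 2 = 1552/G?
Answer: -3070579166443/1471 ≈ -2.0874e+9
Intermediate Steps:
D(G) = -2 + 1552/G
a = -1390/1471 (a = -2 + 1552/1471 = -1390/1471 ≈ -0.94494)
J = -135
Q(A, n) = -135
(Y(-51) + Q(268, g(9)))*(-2276072 + a) - 1*2526541 = (1051 - 135)*(-2276072 - 1390/1471) - 1*2526541 = 916*(-3348103302/1471) - 2526541 = -3066862624632/1471 - 2526541 = -3070579166443/1471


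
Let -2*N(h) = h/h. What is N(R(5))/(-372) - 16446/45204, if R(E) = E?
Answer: -1015885/2802648 ≈ -0.36247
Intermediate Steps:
N(h) = -½ (N(h) = -h/(2*h) = -½*1 = -½)
N(R(5))/(-372) - 16446/45204 = -½/(-372) - 16446/45204 = -½*(-1/372) - 16446*1/45204 = 1/744 - 2741/7534 = -1015885/2802648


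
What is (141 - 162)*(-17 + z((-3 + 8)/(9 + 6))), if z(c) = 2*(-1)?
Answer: 399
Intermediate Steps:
z(c) = -2
(141 - 162)*(-17 + z((-3 + 8)/(9 + 6))) = (141 - 162)*(-17 - 2) = -21*(-19) = 399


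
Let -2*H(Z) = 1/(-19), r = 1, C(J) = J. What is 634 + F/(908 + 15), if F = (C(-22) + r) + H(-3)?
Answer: 22236119/35074 ≈ 633.98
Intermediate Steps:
H(Z) = 1/38 (H(Z) = -½/(-19) = -½*(-1/19) = 1/38)
F = -797/38 (F = (-22 + 1) + 1/38 = -21 + 1/38 = -797/38 ≈ -20.974)
634 + F/(908 + 15) = 634 - 797/(38*(908 + 15)) = 634 - 797/38/923 = 634 - 797/38*1/923 = 634 - 797/35074 = 22236119/35074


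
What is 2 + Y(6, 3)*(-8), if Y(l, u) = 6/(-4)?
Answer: 14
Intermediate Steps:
Y(l, u) = -3/2 (Y(l, u) = 6*(-¼) = -3/2)
2 + Y(6, 3)*(-8) = 2 - 3/2*(-8) = 2 + 12 = 14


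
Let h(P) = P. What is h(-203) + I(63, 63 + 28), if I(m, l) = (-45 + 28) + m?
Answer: -157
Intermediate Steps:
I(m, l) = -17 + m
h(-203) + I(63, 63 + 28) = -203 + (-17 + 63) = -203 + 46 = -157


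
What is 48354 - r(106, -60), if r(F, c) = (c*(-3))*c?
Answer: 59154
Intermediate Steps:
r(F, c) = -3*c² (r(F, c) = (-3*c)*c = -3*c²)
48354 - r(106, -60) = 48354 - (-3)*(-60)² = 48354 - (-3)*3600 = 48354 - 1*(-10800) = 48354 + 10800 = 59154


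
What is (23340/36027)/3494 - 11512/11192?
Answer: -30184379287/29350632477 ≈ -1.0284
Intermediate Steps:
(23340/36027)/3494 - 11512/11192 = (23340*(1/36027))*(1/3494) - 11512*1/11192 = (7780/12009)*(1/3494) - 1439/1399 = 3890/20979723 - 1439/1399 = -30184379287/29350632477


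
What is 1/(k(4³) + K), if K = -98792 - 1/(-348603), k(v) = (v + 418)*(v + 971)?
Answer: 348603/139468391035 ≈ 2.4995e-6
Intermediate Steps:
k(v) = (418 + v)*(971 + v)
K = -34439187575/348603 (K = -98792 - 1*(-1/348603) = -98792 + 1/348603 = -34439187575/348603 ≈ -98792.)
1/(k(4³) + K) = 1/((405878 + (4³)² + 1389*4³) - 34439187575/348603) = 1/((405878 + 64² + 1389*64) - 34439187575/348603) = 1/((405878 + 4096 + 88896) - 34439187575/348603) = 1/(498870 - 34439187575/348603) = 1/(139468391035/348603) = 348603/139468391035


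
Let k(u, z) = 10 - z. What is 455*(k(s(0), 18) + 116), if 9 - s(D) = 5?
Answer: 49140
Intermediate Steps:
s(D) = 4 (s(D) = 9 - 1*5 = 9 - 5 = 4)
455*(k(s(0), 18) + 116) = 455*((10 - 1*18) + 116) = 455*((10 - 18) + 116) = 455*(-8 + 116) = 455*108 = 49140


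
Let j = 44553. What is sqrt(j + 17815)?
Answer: 4*sqrt(3898) ≈ 249.74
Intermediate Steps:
sqrt(j + 17815) = sqrt(44553 + 17815) = sqrt(62368) = 4*sqrt(3898)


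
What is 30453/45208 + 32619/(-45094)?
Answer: -50696085/1019304776 ≈ -0.049736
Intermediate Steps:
30453/45208 + 32619/(-45094) = 30453*(1/45208) + 32619*(-1/45094) = 30453/45208 - 32619/45094 = -50696085/1019304776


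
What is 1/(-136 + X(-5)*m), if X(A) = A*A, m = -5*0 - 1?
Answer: -1/161 ≈ -0.0062112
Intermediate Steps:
m = -1 (m = 0 - 1 = -1)
X(A) = A²
1/(-136 + X(-5)*m) = 1/(-136 + (-5)²*(-1)) = 1/(-136 + 25*(-1)) = 1/(-136 - 25) = 1/(-161) = -1/161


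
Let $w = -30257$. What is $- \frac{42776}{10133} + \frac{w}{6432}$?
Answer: $- \frac{581729413}{65175456} \approx -8.9256$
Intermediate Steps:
$- \frac{42776}{10133} + \frac{w}{6432} = - \frac{42776}{10133} - \frac{30257}{6432} = - \frac{581729413}{65175456}$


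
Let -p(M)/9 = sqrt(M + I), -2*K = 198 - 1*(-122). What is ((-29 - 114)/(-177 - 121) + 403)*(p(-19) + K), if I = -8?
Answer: -9618960/149 - 3246399*I*sqrt(3)/298 ≈ -64557.0 - 18869.0*I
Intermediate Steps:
K = -160 (K = -(198 - 1*(-122))/2 = -(198 + 122)/2 = -1/2*320 = -160)
p(M) = -9*sqrt(-8 + M) (p(M) = -9*sqrt(M - 8) = -9*sqrt(-8 + M))
((-29 - 114)/(-177 - 121) + 403)*(p(-19) + K) = ((-29 - 114)/(-177 - 121) + 403)*(-9*sqrt(-8 - 19) - 160) = (-143/(-298) + 403)*(-27*I*sqrt(3) - 160) = (-143*(-1/298) + 403)*(-27*I*sqrt(3) - 160) = (143/298 + 403)*(-27*I*sqrt(3) - 160) = 120237*(-160 - 27*I*sqrt(3))/298 = -9618960/149 - 3246399*I*sqrt(3)/298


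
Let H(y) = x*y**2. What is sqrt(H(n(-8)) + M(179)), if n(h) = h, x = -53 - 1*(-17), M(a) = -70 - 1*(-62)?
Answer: 34*I*sqrt(2) ≈ 48.083*I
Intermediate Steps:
M(a) = -8 (M(a) = -70 + 62 = -8)
x = -36 (x = -53 + 17 = -36)
H(y) = -36*y**2
sqrt(H(n(-8)) + M(179)) = sqrt(-36*(-8)**2 - 8) = sqrt(-36*64 - 8) = sqrt(-2304 - 8) = sqrt(-2312) = 34*I*sqrt(2)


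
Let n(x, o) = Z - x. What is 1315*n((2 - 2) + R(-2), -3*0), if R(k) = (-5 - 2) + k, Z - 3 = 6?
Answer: 23670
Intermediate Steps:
Z = 9 (Z = 3 + 6 = 9)
R(k) = -7 + k
n(x, o) = 9 - x
1315*n((2 - 2) + R(-2), -3*0) = 1315*(9 - ((2 - 2) + (-7 - 2))) = 1315*(9 - (0 - 9)) = 1315*(9 - 1*(-9)) = 1315*(9 + 9) = 1315*18 = 23670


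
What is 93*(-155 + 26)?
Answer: -11997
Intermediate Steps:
93*(-155 + 26) = 93*(-129) = -11997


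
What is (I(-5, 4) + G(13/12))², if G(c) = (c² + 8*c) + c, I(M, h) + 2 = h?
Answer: 3463321/20736 ≈ 167.02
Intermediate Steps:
I(M, h) = -2 + h
G(c) = c² + 9*c
(I(-5, 4) + G(13/12))² = ((-2 + 4) + (13/12)*(9 + 13/12))² = (2 + (13*(1/12))*(9 + 13*(1/12)))² = (2 + 13*(9 + 13/12)/12)² = (2 + (13/12)*(121/12))² = (2 + 1573/144)² = (1861/144)² = 3463321/20736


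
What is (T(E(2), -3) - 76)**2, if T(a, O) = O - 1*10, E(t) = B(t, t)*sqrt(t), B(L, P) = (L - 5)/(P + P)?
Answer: 7921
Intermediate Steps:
B(L, P) = (-5 + L)/(2*P) (B(L, P) = (-5 + L)/((2*P)) = (-5 + L)*(1/(2*P)) = (-5 + L)/(2*P))
E(t) = (-5 + t)/(2*sqrt(t)) (E(t) = ((-5 + t)/(2*t))*sqrt(t) = (-5 + t)/(2*sqrt(t)))
T(a, O) = -10 + O (T(a, O) = O - 10 = -10 + O)
(T(E(2), -3) - 76)**2 = ((-10 - 3) - 76)**2 = (-13 - 76)**2 = (-89)**2 = 7921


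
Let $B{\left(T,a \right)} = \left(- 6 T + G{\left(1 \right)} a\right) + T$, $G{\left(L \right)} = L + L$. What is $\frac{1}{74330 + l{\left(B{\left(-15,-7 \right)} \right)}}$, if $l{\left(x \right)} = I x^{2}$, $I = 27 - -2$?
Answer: $\frac{1}{182239} \approx 5.4873 \cdot 10^{-6}$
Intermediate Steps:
$G{\left(L \right)} = 2 L$
$I = 29$ ($I = 27 + 2 = 29$)
$B{\left(T,a \right)} = - 5 T + 2 a$ ($B{\left(T,a \right)} = \left(- 6 T + 2 \cdot 1 a\right) + T = \left(- 6 T + 2 a\right) + T = - 5 T + 2 a$)
$l{\left(x \right)} = 29 x^{2}$
$\frac{1}{74330 + l{\left(B{\left(-15,-7 \right)} \right)}} = \frac{1}{74330 + 29 \left(\left(-5\right) \left(-15\right) + 2 \left(-7\right)\right)^{2}} = \frac{1}{74330 + 29 \left(75 - 14\right)^{2}} = \frac{1}{74330 + 29 \cdot 61^{2}} = \frac{1}{74330 + 29 \cdot 3721} = \frac{1}{74330 + 107909} = \frac{1}{182239}$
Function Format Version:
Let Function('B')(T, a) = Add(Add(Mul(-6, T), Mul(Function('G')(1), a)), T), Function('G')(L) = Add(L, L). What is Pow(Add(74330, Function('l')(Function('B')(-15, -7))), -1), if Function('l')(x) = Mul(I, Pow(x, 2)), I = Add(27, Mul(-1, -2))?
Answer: Rational(1, 182239) ≈ 5.4873e-6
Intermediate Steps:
Function('G')(L) = Mul(2, L)
I = 29 (I = Add(27, 2) = 29)
Function('B')(T, a) = Add(Mul(-5, T), Mul(2, a)) (Function('B')(T, a) = Add(Add(Mul(-6, T), Mul(Mul(2, 1), a)), T) = Add(Add(Mul(-6, T), Mul(2, a)), T) = Add(Mul(-5, T), Mul(2, a)))
Function('l')(x) = Mul(29, Pow(x, 2))
Pow(Add(74330, Function('l')(Function('B')(-15, -7))), -1) = Pow(Add(74330, Mul(29, Pow(Add(Mul(-5, -15), Mul(2, -7)), 2))), -1) = Pow(Add(74330, Mul(29, Pow(Add(75, -14), 2))), -1) = Pow(Add(74330, Mul(29, Pow(61, 2))), -1) = Pow(Add(74330, Mul(29, 3721)), -1) = Pow(Add(74330, 107909), -1) = Pow(182239, -1) = Rational(1, 182239)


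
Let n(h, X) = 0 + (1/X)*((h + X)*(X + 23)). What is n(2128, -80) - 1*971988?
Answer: -4852644/5 ≈ -9.7053e+5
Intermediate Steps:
n(h, X) = (23 + X)*(X + h)/X (n(h, X) = 0 + ((X + h)*(23 + X))/X = 0 + ((23 + X)*(X + h))/X = 0 + (23 + X)*(X + h)/X = (23 + X)*(X + h)/X)
n(2128, -80) - 1*971988 = (23 - 80 + 2128 + 23*2128/(-80)) - 1*971988 = (23 - 80 + 2128 + 23*2128*(-1/80)) - 971988 = (23 - 80 + 2128 - 3059/5) - 971988 = 7296/5 - 971988 = -4852644/5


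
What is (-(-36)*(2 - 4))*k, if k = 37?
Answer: -2664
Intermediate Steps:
(-(-36)*(2 - 4))*k = -(-36)*(2 - 4)*37 = -(-36)*(-2)*37 = -18*4*37 = -72*37 = -2664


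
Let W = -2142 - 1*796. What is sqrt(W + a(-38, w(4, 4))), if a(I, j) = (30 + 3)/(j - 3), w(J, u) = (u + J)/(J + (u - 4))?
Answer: I*sqrt(2971) ≈ 54.507*I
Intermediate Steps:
w(J, u) = (J + u)/(-4 + J + u) (w(J, u) = (J + u)/(J + (-4 + u)) = (J + u)/(-4 + J + u))
a(I, j) = 33/(-3 + j)
W = -2938 (W = -2142 - 796 = -2938)
sqrt(W + a(-38, w(4, 4))) = sqrt(-2938 + 33/(-3 + (4 + 4)/(-4 + 4 + 4))) = sqrt(-2938 + 33/(-3 + 8/4)) = sqrt(-2938 + 33/(-3 + (1/4)*8)) = sqrt(-2938 + 33/(-3 + 2)) = sqrt(-2938 + 33/(-1)) = sqrt(-2938 + 33*(-1)) = sqrt(-2938 - 33) = sqrt(-2971) = I*sqrt(2971)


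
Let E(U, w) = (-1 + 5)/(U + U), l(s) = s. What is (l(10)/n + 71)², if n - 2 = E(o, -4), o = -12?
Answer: 707281/121 ≈ 5845.3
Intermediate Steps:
E(U, w) = 2/U (E(U, w) = 4/((2*U)) = 4*(1/(2*U)) = 2/U)
n = 11/6 (n = 2 + 2/(-12) = 2 + 2*(-1/12) = 2 - ⅙ = 11/6 ≈ 1.8333)
(l(10)/n + 71)² = (10/(11/6) + 71)² = (10*(6/11) + 71)² = (60/11 + 71)² = (841/11)² = 707281/121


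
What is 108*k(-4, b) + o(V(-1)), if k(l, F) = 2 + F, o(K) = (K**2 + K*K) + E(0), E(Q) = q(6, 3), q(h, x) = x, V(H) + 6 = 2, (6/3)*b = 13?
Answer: 953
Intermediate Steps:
b = 13/2 (b = (1/2)*13 = 13/2 ≈ 6.5000)
V(H) = -4 (V(H) = -6 + 2 = -4)
E(Q) = 3
o(K) = 3 + 2*K**2 (o(K) = (K**2 + K*K) + 3 = (K**2 + K**2) + 3 = 2*K**2 + 3 = 3 + 2*K**2)
108*k(-4, b) + o(V(-1)) = 108*(2 + 13/2) + (3 + 2*(-4)**2) = 108*(17/2) + (3 + 2*16) = 918 + (3 + 32) = 918 + 35 = 953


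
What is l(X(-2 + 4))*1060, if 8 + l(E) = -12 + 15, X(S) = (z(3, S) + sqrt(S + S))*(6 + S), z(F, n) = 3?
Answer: -5300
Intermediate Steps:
X(S) = (3 + sqrt(2)*sqrt(S))*(6 + S) (X(S) = (3 + sqrt(S + S))*(6 + S) = (3 + sqrt(2*S))*(6 + S) = (3 + sqrt(2)*sqrt(S))*(6 + S))
l(E) = -5 (l(E) = -8 + (-12 + 15) = -8 + 3 = -5)
l(X(-2 + 4))*1060 = -5*1060 = -5300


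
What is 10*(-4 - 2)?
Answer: -60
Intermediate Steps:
10*(-4 - 2) = 10*(-6) = -60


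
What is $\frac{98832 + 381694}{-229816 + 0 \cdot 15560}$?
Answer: $- \frac{240263}{114908} \approx -2.0909$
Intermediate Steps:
$\frac{98832 + 381694}{-229816 + 0 \cdot 15560} = \frac{480526}{-229816 + 0} = \frac{480526}{-229816} = 480526 \left(- \frac{1}{229816}\right) = - \frac{240263}{114908}$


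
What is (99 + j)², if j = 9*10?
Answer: 35721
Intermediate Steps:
j = 90
(99 + j)² = (99 + 90)² = 189² = 35721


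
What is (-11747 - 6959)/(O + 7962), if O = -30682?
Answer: 9353/11360 ≈ 0.82333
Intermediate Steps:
(-11747 - 6959)/(O + 7962) = (-11747 - 6959)/(-30682 + 7962) = -18706/(-22720) = -18706*(-1/22720) = 9353/11360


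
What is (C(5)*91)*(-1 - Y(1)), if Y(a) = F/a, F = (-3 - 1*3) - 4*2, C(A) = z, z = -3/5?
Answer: -3549/5 ≈ -709.80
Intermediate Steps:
z = -⅗ (z = (⅕)*(-3) = -⅗ ≈ -0.60000)
C(A) = -⅗
F = -14 (F = (-3 - 3) - 8 = -6 - 8 = -14)
Y(a) = -14/a
(C(5)*91)*(-1 - Y(1)) = (-⅗*91)*(-1 - (-14)/1) = -273*(-1 - (-14))/5 = -273*(-1 - 1*(-14))/5 = -273*(-1 + 14)/5 = -273/5*13 = -3549/5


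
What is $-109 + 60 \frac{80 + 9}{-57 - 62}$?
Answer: $- \frac{18311}{119} \approx -153.87$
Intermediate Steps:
$-109 + 60 \frac{80 + 9}{-57 - 62} = -109 + 60 \frac{89}{-119} = -109 + 60 \cdot 89 \left(- \frac{1}{119}\right) = -109 + 60 \left(- \frac{89}{119}\right) = -109 - \frac{5340}{119} = - \frac{18311}{119}$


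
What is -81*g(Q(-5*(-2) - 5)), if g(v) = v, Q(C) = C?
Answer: -405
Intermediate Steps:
-81*g(Q(-5*(-2) - 5)) = -81*(-5*(-2) - 5) = -81*(10 - 5) = -81*5 = -405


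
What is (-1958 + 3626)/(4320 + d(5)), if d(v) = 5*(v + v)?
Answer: 834/2185 ≈ 0.38169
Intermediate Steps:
d(v) = 10*v (d(v) = 5*(2*v) = 10*v)
(-1958 + 3626)/(4320 + d(5)) = (-1958 + 3626)/(4320 + 10*5) = 1668/(4320 + 50) = 1668/4370 = 1668*(1/4370) = 834/2185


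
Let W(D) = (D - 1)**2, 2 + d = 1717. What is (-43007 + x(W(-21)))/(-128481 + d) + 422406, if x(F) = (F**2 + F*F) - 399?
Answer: 26773146945/63383 ≈ 4.2240e+5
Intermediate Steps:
d = 1715 (d = -2 + 1717 = 1715)
W(D) = (-1 + D)**2
x(F) = -399 + 2*F**2 (x(F) = (F**2 + F**2) - 399 = 2*F**2 - 399 = -399 + 2*F**2)
(-43007 + x(W(-21)))/(-128481 + d) + 422406 = (-43007 + (-399 + 2*((-1 - 21)**2)**2))/(-128481 + 1715) + 422406 = (-43007 + (-399 + 2*((-22)**2)**2))/(-126766) + 422406 = (-43007 + (-399 + 2*484**2))*(-1/126766) + 422406 = (-43007 + (-399 + 2*234256))*(-1/126766) + 422406 = (-43007 + (-399 + 468512))*(-1/126766) + 422406 = (-43007 + 468113)*(-1/126766) + 422406 = 425106*(-1/126766) + 422406 = -212553/63383 + 422406 = 26773146945/63383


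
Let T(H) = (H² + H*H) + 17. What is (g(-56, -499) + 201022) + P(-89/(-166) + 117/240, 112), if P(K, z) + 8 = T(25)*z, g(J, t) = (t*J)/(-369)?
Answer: 126508798/369 ≈ 3.4284e+5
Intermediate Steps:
T(H) = 17 + 2*H² (T(H) = (H² + H²) + 17 = 2*H² + 17 = 17 + 2*H²)
g(J, t) = -J*t/369 (g(J, t) = (J*t)*(-1/369) = -J*t/369)
P(K, z) = -8 + 1267*z (P(K, z) = -8 + (17 + 2*25²)*z = -8 + (17 + 2*625)*z = -8 + (17 + 1250)*z = -8 + 1267*z)
(g(-56, -499) + 201022) + P(-89/(-166) + 117/240, 112) = (-1/369*(-56)*(-499) + 201022) + (-8 + 1267*112) = (-27944/369 + 201022) + (-8 + 141904) = 74149174/369 + 141896 = 126508798/369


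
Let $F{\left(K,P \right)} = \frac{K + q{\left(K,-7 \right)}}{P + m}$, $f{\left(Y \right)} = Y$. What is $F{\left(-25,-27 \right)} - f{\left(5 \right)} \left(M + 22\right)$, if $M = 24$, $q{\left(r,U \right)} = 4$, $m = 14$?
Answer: $- \frac{2969}{13} \approx -228.38$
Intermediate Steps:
$F{\left(K,P \right)} = \frac{4 + K}{14 + P}$ ($F{\left(K,P \right)} = \frac{K + 4}{P + 14} = \frac{4 + K}{14 + P}$)
$F{\left(-25,-27 \right)} - f{\left(5 \right)} \left(M + 22\right) = \frac{4 - 25}{14 - 27} - 5 \left(24 + 22\right) = \frac{1}{-13} \left(-21\right) - 5 \cdot 46 = \left(- \frac{1}{13}\right) \left(-21\right) - 230 = \frac{21}{13} - 230 = - \frac{2969}{13}$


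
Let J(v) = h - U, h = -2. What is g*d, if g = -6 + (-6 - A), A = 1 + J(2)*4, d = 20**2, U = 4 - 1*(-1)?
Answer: 6000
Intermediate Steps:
U = 5 (U = 4 + 1 = 5)
d = 400
J(v) = -7 (J(v) = -2 - 1*5 = -2 - 5 = -7)
A = -27 (A = 1 - 7*4 = 1 - 28 = -27)
g = 15 (g = -6 + (-6 - 1*(-27)) = -6 + (-6 + 27) = -6 + 21 = 15)
g*d = 15*400 = 6000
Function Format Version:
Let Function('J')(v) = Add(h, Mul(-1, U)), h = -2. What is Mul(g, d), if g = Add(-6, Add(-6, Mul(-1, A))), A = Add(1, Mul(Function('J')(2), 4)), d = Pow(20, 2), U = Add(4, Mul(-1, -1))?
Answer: 6000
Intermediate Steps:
U = 5 (U = Add(4, 1) = 5)
d = 400
Function('J')(v) = -7 (Function('J')(v) = Add(-2, Mul(-1, 5)) = Add(-2, -5) = -7)
A = -27 (A = Add(1, Mul(-7, 4)) = Add(1, -28) = -27)
g = 15 (g = Add(-6, Add(-6, Mul(-1, -27))) = Add(-6, Add(-6, 27)) = Add(-6, 21) = 15)
Mul(g, d) = Mul(15, 400) = 6000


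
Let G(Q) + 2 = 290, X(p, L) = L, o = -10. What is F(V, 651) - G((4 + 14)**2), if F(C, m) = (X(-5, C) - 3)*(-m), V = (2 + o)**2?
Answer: -39999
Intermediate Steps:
G(Q) = 288 (G(Q) = -2 + 290 = 288)
V = 64 (V = (2 - 10)**2 = (-8)**2 = 64)
F(C, m) = -m*(-3 + C) (F(C, m) = (C - 3)*(-m) = (-3 + C)*(-m) = -m*(-3 + C))
F(V, 651) - G((4 + 14)**2) = 651*(3 - 1*64) - 1*288 = 651*(3 - 64) - 288 = 651*(-61) - 288 = -39711 - 288 = -39999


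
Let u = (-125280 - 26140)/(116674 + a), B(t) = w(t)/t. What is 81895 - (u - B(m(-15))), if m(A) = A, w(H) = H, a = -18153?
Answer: 8068627236/98521 ≈ 81898.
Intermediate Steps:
B(t) = 1 (B(t) = t/t = 1)
u = -151420/98521 (u = (-125280 - 26140)/(116674 - 18153) = -151420/98521 ≈ -1.5369)
81895 - (u - B(m(-15))) = 81895 - (-151420/98521 - 1*1) = 81895 - (-151420/98521 - 1) = 81895 - 1*(-249941/98521) = 81895 + 249941/98521 = 8068627236/98521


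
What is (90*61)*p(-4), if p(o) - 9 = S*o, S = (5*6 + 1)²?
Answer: -21054150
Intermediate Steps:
S = 961 (S = (30 + 1)² = 31² = 961)
p(o) = 9 + 961*o
(90*61)*p(-4) = (90*61)*(9 + 961*(-4)) = 5490*(9 - 3844) = 5490*(-3835) = -21054150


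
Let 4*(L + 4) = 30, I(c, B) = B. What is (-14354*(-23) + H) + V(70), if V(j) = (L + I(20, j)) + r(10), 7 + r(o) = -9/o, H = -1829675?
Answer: -7497337/5 ≈ -1.4995e+6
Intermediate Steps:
r(o) = -7 - 9/o
L = 7/2 (L = -4 + (¼)*30 = -4 + 15/2 = 7/2 ≈ 3.5000)
V(j) = -22/5 + j (V(j) = (7/2 + j) + (-7 - 9/10) = (7/2 + j) - 79/10 = -22/5 + j)
(-14354*(-23) + H) + V(70) = (-14354*(-23) - 1829675) + (-22/5 + 70) = (330142 - 1829675) + 328/5 = -1499533 + 328/5 = -7497337/5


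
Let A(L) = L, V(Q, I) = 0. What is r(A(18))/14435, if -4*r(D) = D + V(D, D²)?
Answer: -9/28870 ≈ -0.00031174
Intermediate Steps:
r(D) = -D/4 (r(D) = -(D + 0)/4 = -D/4)
r(A(18))/14435 = -¼*18/14435 = -9/2*1/14435 = -9/28870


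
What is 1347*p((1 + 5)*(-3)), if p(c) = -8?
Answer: -10776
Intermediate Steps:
1347*p((1 + 5)*(-3)) = 1347*(-8) = -10776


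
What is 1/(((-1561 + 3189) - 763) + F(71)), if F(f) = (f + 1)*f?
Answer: 1/5977 ≈ 0.00016731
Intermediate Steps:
F(f) = f*(1 + f) (F(f) = (1 + f)*f = f*(1 + f))
1/(((-1561 + 3189) - 763) + F(71)) = 1/(((-1561 + 3189) - 763) + 71*(1 + 71)) = 1/((1628 - 763) + 71*72) = 1/(865 + 5112) = 1/5977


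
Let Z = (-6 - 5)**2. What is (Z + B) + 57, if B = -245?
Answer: -67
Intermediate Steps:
Z = 121 (Z = (-11)**2 = 121)
(Z + B) + 57 = (121 - 245) + 57 = -124 + 57 = -67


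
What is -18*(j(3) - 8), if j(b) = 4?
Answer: 72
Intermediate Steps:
-18*(j(3) - 8) = -18*(4 - 8) = -18*(-4) = 72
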